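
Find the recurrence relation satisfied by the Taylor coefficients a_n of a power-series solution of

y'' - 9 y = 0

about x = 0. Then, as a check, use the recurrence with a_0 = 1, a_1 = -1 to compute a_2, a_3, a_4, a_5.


Substitute y = sum_n a_n x^n into y'' + (const) y = 0.
y''(x) = sum_{n>=0} (n+2)(n+1) a_{n+2} x^n.
The ODE becomes sum_n [(n+2)(n+1) a_{n+2} - 9 a_n] x^n = 0.
Setting each coefficient to zero gives the recurrence:
  (n+2)(n+1) a_{n+2} - 9 a_n = 0,
  a_{n+2} = 9 / ((n+1)(n+2)) a_n.

Check with a_0 = 1, a_1 = -1 (apply the recurrence for n = 0, 1, 2, 3): a_0 = 1, a_1 = -1, a_2 = 9/2, a_3 = -3/2, a_4 = 27/8, a_5 = -27/40.

a_{n+2} = 9/((n+1)(n+2)) * a_n; check: a_0 = 1, a_1 = -1, a_2 = 9/2, a_3 = -3/2, a_4 = 27/8, a_5 = -27/40


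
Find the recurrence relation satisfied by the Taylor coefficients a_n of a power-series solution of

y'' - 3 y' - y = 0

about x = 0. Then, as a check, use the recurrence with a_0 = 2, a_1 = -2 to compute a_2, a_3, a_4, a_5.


Substitute y = sum_n a_n x^n.
y''(x) has coefficient (n+2)(n+1) a_{n+2} at x^n;
-3 y'(x) has coefficient -3 (n+1) a_{n+1} at x^n;
-y(x) has coefficient -1 a_n at x^n.
Matching x^n: (n+2)(n+1) a_{n+2} - 3 (n+1) a_{n+1} - 1 a_n = 0.
Thus a_{n+2} = [3 (n+1) a_{n+1} + 1 a_n] / ((n+1)(n+2)).

Check with a_0 = 2, a_1 = -2 (apply the recurrence for n = 0, 1, 2, 3): a_0 = 2, a_1 = -2, a_2 = -2, a_3 = -7/3, a_4 = -23/12, a_5 = -19/15.

a_(n+2) = [3 (n+1) a_(n+1) + 1 a_n] / ((n+1)(n+2)); check: a_0 = 2, a_1 = -2, a_2 = -2, a_3 = -7/3, a_4 = -23/12, a_5 = -19/15


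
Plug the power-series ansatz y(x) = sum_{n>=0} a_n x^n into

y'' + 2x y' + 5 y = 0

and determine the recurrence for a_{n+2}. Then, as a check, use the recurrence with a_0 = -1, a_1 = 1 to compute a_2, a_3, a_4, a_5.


Substitute y = sum_n a_n x^n.
y''(x) has coefficient (n+2)(n+1) a_{n+2} at x^n;
2 x y'(x) has coefficient 2 n a_n at x^n (shift);
5 y(x) has coefficient 5 a_n at x^n.
Matching x^n: (n+2)(n+1) a_{n+2} + (2n + 5) a_n = 0.
Thus a_{n+2} = (-2n - 5) / ((n+1)(n+2)) * a_n.

Check with a_0 = -1, a_1 = 1 (apply the recurrence for n = 0, 1, 2, 3): a_0 = -1, a_1 = 1, a_2 = 5/2, a_3 = -7/6, a_4 = -15/8, a_5 = 77/120.

a_(n+2) = (-2n - 5) / ((n+1)(n+2)) * a_n; check: a_0 = -1, a_1 = 1, a_2 = 5/2, a_3 = -7/6, a_4 = -15/8, a_5 = 77/120


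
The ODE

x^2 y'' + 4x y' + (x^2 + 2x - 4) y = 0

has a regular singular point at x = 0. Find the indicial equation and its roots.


Divide by x^2 to reach normal form y'' + P_1(x) y' + P_2(x) y = 0 with P_1(x) = 4/x and P_2(x) = 1 + 2/x - 4/x^2.
x = 0 is a singular point because the y'-coefficient 4/x has a pole at x = 0 and the y-coefficient 1 + 2/x - 4/x^2 has a pole at x = 0.
It is a regular singular point because x P_1(x) = p(x) = 4 and x^2 P_2(x) = q(x) = x^2 + 2x - 4 are polynomials, hence analytic at x = 0.
p(0) = 4,  q(0) = -4.
Indicial equation: r(r-1) + p(0) r + q(0) = 0, i.e. r^2 + (p(0) - 1) r + q(0) = 0, i.e. r^2 + 3 r - 4 = 0.
Discriminant: (3)^2 - 4(-4) = 25, so r = (-3 ± 5)/2.
Solving: r_1 = 1, r_2 = -4.

indicial: r^2 + 3 r - 4 = 0; roots r_1 = 1, r_2 = -4


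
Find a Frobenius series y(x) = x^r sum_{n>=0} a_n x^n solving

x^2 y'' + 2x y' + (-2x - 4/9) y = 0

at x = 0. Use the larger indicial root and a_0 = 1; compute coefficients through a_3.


Write in Frobenius form y'' + (p(x)/x) y' + (q(x)/x^2) y = 0:
  p(x) = 2,  q(x) = -2x - 4/9.
Indicial equation: r(r-1) + (2) r + (-4/9) = 0 -> roots r_1 = 1/3, r_2 = -4/3.
Take r = r_1 = 1/3. Let y(x) = x^r sum_{n>=0} a_n x^n with a_0 = 1.
Substitute y = x^r sum a_n x^n and match x^{r+n}. The recurrence is
  D(n) a_n - 2 a_{n-1} = 0,  where D(n) = (r+n)(r+n-1) + (2)(r+n) + (-4/9).
  a_n = 2 / D(n) * a_{n-1}.
Since the indicial polynomial factors as (r - r_1)(r - r_2), D(n) = (r_1 + n - r_1)(r_1 + n - r_2) = n(n + 5/3).
Evaluating step by step (a_0 = 1):
  n = 1: D(1) = 1(1 + 5/3) = 8/3; numerator = 2(1) = 2; a_1 = (2)/(8/3) = 3/4
  n = 2: D(2) = 2(2 + 5/3) = 22/3; numerator = 2(3/4) = 3/2; a_2 = (3/2)/(22/3) = 9/44
  n = 3: D(3) = 3(3 + 5/3) = 14; numerator = 2(9/44) = 9/22; a_3 = (9/22)/(14) = 9/308

r = 1/3; a_0 = 1; a_1 = 3/4; a_2 = 9/44; a_3 = 9/308


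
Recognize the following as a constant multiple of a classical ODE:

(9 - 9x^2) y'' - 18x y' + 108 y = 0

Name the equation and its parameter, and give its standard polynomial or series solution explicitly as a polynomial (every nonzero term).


All three coefficients share the factor 9; dividing through by 9 gives  (1 - x^2) y'' - 2x y' + 12 y = 0.
This matches the Legendre equation (1 - x^2) y'' - 2x y' + n(n+1) y = 0 (note the -2x y' term) with n(n+1) = 12, so n = 3; the polynomial solution is P_3(x).
With y = sum_k a_k x^k, matching x^k gives (k+2)(k+1) a_{k+2} = [k(k+1) - n(n+1)] a_k = (k - 3)(k + 4) a_k. The right side vanishes at k = 3, so the series with the parity of 3 terminates at degree 3.
Standard normalization (P_n(1) = 1): leading coefficient (2n)!/(2^n (n!)^2) = 720/(8*36) = 5/2, so a_3 = 5/2. Work downward with a_k = (k+1)(k+2) a_{k+2} / ((k - 3)(k + 4)):
  a_1 = (2)(3)(5/2) / ((1 - 3)(1 + 4)) = 15/(-10) = -3/2
Hence P_3(x) = 5 x^3/2 - 3 x/2.

P_3(x); series = 5 x^3/2 - 3 x/2


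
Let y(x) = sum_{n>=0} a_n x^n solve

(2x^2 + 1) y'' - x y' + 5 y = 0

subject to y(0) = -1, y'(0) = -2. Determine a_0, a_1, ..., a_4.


Ansatz: y(x) = sum_{n>=0} a_n x^n, so y'(x) = sum_{n>=1} n a_n x^(n-1) and y''(x) = sum_{n>=2} n(n-1) a_n x^(n-2).
Substitute into P(x) y'' + Q(x) y' + R(x) y = 0 with P(x) = 2x^2 + 1, Q(x) = -x, R(x) = 5, and match powers of x.
Initial conditions: a_0 = -1, a_1 = -2.
Setting the coefficient of each power of x to zero and solving order by order (substituting the coefficients already found):
  x^0: 2 a_2 + 5 a_0 = 0  ->  2 a_2 = -5 a_0 = 5  ->  a_2 = 5/2
  x^1: 6 a_3 + 4 a_1 = 0  ->  6 a_3 = -4 a_1 = 8  ->  a_3 = 4/3
  x^2: 12 a_4 + 7 a_2 = 0  ->  12 a_4 = -7 a_2 = -35/2  ->  a_4 = -35/24
Truncated series: y(x) = -1 - 2 x + (5/2) x^2 + (4/3) x^3 - (35/24) x^4 + O(x^5).

a_0 = -1; a_1 = -2; a_2 = 5/2; a_3 = 4/3; a_4 = -35/24


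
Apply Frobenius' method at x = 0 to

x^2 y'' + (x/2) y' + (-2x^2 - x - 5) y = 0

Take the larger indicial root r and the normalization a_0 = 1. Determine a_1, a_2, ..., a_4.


Write in Frobenius form y'' + (p(x)/x) y' + (q(x)/x^2) y = 0:
  p(x) = 1/2,  q(x) = -2x^2 - x - 5.
Indicial equation: r(r-1) + (1/2) r + (-5) = 0 -> roots r_1 = 5/2, r_2 = -2.
Take r = r_1 = 5/2. Let y(x) = x^r sum_{n>=0} a_n x^n with a_0 = 1.
Substitute y = x^r sum a_n x^n and match x^{r+n}. The recurrence is
  D(n) a_n - 1 a_{n-1} - 2 a_{n-2} = 0,  where D(n) = (r+n)(r+n-1) + (1/2)(r+n) + (-5).
  a_n = [1 a_{n-1} + 2 a_{n-2}] / D(n).
Since the indicial polynomial factors as (r - r_1)(r - r_2), D(n) = (r_1 + n - r_1)(r_1 + n - r_2) = n(n + 9/2).
Evaluating step by step (a_0 = 1):
  n = 1: D(1) = 1(1 + 9/2) = 11/2; numerator = 1(1) = 1; a_1 = (1)/(11/2) = 2/11
  n = 2: D(2) = 2(2 + 9/2) = 13; numerator = 1(2/11) + 2(1) = 24/11; a_2 = (24/11)/(13) = 24/143
  n = 3: D(3) = 3(3 + 9/2) = 45/2; numerator = 1(24/143) + 2(2/11) = 76/143; a_3 = (76/143)/(45/2) = 152/6435
  n = 4: D(4) = 4(4 + 9/2) = 34; numerator = 1(152/6435) + 2(24/143) = 2312/6435; a_4 = (2312/6435)/(34) = 68/6435

r = 5/2; a_0 = 1; a_1 = 2/11; a_2 = 24/143; a_3 = 152/6435; a_4 = 68/6435


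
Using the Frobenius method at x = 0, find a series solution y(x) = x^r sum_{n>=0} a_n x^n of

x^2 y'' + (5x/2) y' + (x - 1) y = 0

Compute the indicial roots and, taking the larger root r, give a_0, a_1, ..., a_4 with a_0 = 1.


Write in Frobenius form y'' + (p(x)/x) y' + (q(x)/x^2) y = 0:
  p(x) = 5/2,  q(x) = x - 1.
Indicial equation: r(r-1) + (5/2) r + (-1) = 0 -> roots r_1 = 1/2, r_2 = -2.
Take r = r_1 = 1/2. Let y(x) = x^r sum_{n>=0} a_n x^n with a_0 = 1.
Substitute y = x^r sum a_n x^n and match x^{r+n}. The recurrence is
  D(n) a_n + 1 a_{n-1} = 0,  where D(n) = (r+n)(r+n-1) + (5/2)(r+n) + (-1).
  a_n = -1 / D(n) * a_{n-1}.
Since the indicial polynomial factors as (r - r_1)(r - r_2), D(n) = (r_1 + n - r_1)(r_1 + n - r_2) = n(n + 5/2).
Evaluating step by step (a_0 = 1):
  n = 1: D(1) = 1(1 + 5/2) = 7/2; numerator = -1(1) = -1; a_1 = (-1)/(7/2) = -2/7
  n = 2: D(2) = 2(2 + 5/2) = 9; numerator = -1(-2/7) = 2/7; a_2 = (2/7)/(9) = 2/63
  n = 3: D(3) = 3(3 + 5/2) = 33/2; numerator = -1(2/63) = -2/63; a_3 = (-2/63)/(33/2) = -4/2079
  n = 4: D(4) = 4(4 + 5/2) = 26; numerator = -1(-4/2079) = 4/2079; a_4 = (4/2079)/(26) = 2/27027

r = 1/2; a_0 = 1; a_1 = -2/7; a_2 = 2/63; a_3 = -4/2079; a_4 = 2/27027


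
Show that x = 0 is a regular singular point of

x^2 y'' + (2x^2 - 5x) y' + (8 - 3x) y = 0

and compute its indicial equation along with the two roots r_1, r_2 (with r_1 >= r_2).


Divide by x^2 to reach normal form y'' + P_1(x) y' + P_2(x) y = 0 with P_1(x) = 2 - 5/x and P_2(x) = -3/x + 8/x^2.
x = 0 is a singular point because the y'-coefficient 2 - 5/x has a pole at x = 0 and the y-coefficient -3/x + 8/x^2 has a pole at x = 0.
It is a regular singular point because x P_1(x) = p(x) = 2x - 5 and x^2 P_2(x) = q(x) = 8 - 3x are polynomials, hence analytic at x = 0.
p(0) = -5,  q(0) = 8.
Indicial equation: r(r-1) + p(0) r + q(0) = 0, i.e. r^2 + (p(0) - 1) r + q(0) = 0, i.e. r^2 - 6 r + 8 = 0.
Discriminant: (-6)^2 - 4(8) = 4, so r = (6 ± 2)/2.
Solving: r_1 = 4, r_2 = 2.

indicial: r^2 - 6 r + 8 = 0; roots r_1 = 4, r_2 = 2


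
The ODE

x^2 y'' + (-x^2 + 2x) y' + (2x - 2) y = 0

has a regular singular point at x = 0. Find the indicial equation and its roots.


Divide by x^2 to reach normal form y'' + P_1(x) y' + P_2(x) y = 0 with P_1(x) = -1 + 2/x and P_2(x) = 2/x - 2/x^2.
x = 0 is a singular point because the y'-coefficient -1 + 2/x has a pole at x = 0 and the y-coefficient 2/x - 2/x^2 has a pole at x = 0.
It is a regular singular point because x P_1(x) = p(x) = 2 - x and x^2 P_2(x) = q(x) = 2x - 2 are polynomials, hence analytic at x = 0.
p(0) = 2,  q(0) = -2.
Indicial equation: r(r-1) + p(0) r + q(0) = 0, i.e. r^2 + (p(0) - 1) r + q(0) = 0, i.e. r^2 + 1 r - 2 = 0.
Discriminant: (1)^2 - 4(-2) = 9, so r = (-1 ± 3)/2.
Solving: r_1 = 1, r_2 = -2.

indicial: r^2 + 1 r - 2 = 0; roots r_1 = 1, r_2 = -2


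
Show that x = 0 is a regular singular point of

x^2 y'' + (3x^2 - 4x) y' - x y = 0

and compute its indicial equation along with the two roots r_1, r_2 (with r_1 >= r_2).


Divide by x^2 to reach normal form y'' + P_1(x) y' + P_2(x) y = 0 with P_1(x) = 3 - 4/x and P_2(x) = -1/x.
x = 0 is a singular point because the y'-coefficient 3 - 4/x has a pole at x = 0 and the y-coefficient -1/x has a pole at x = 0.
It is a regular singular point because x P_1(x) = p(x) = 3x - 4 and x^2 P_2(x) = q(x) = -x are polynomials, hence analytic at x = 0.
p(0) = -4,  q(0) = 0.
Indicial equation: r(r-1) + p(0) r + q(0) = 0, i.e. r^2 + (p(0) - 1) r + q(0) = 0, i.e. r^2 - 5 r = 0.
Discriminant: (-5)^2 - 4(0) = 25, so r = (5 ± 5)/2.
Solving: r_1 = 5, r_2 = 0.

indicial: r^2 - 5 r = 0; roots r_1 = 5, r_2 = 0


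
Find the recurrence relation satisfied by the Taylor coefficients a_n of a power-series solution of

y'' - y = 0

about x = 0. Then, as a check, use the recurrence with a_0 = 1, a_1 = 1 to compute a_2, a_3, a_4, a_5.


Substitute y = sum_n a_n x^n into y'' + (const) y = 0.
y''(x) = sum_{n>=0} (n+2)(n+1) a_{n+2} x^n.
The ODE becomes sum_n [(n+2)(n+1) a_{n+2} - 1 a_n] x^n = 0.
Setting each coefficient to zero gives the recurrence:
  (n+2)(n+1) a_{n+2} - 1 a_n = 0,
  a_{n+2} = 1 / ((n+1)(n+2)) a_n.

Check with a_0 = 1, a_1 = 1 (apply the recurrence for n = 0, 1, 2, 3): a_0 = 1, a_1 = 1, a_2 = 1/2, a_3 = 1/6, a_4 = 1/24, a_5 = 1/120.

a_{n+2} = 1/((n+1)(n+2)) * a_n; check: a_0 = 1, a_1 = 1, a_2 = 1/2, a_3 = 1/6, a_4 = 1/24, a_5 = 1/120


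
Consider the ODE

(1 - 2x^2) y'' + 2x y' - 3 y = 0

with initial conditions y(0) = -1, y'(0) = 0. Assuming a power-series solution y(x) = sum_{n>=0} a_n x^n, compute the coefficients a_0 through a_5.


Ansatz: y(x) = sum_{n>=0} a_n x^n, so y'(x) = sum_{n>=1} n a_n x^(n-1) and y''(x) = sum_{n>=2} n(n-1) a_n x^(n-2).
Substitute into P(x) y'' + Q(x) y' + R(x) y = 0 with P(x) = 1 - 2x^2, Q(x) = 2x, R(x) = -3, and match powers of x.
Initial conditions: a_0 = -1, a_1 = 0.
Setting the coefficient of each power of x to zero and solving order by order (substituting the coefficients already found):
  x^0: 2 a_2 - 3 a_0 = 0  ->  2 a_2 = 3 a_0 = -3  ->  a_2 = -3/2
  x^1: 6 a_3 - a_1 = 0  ->  6 a_3 = a_1 = 0  ->  a_3 = 0
  x^2: 12 a_4 - 3 a_2 = 0  ->  12 a_4 = 3 a_2 = -9/2  ->  a_4 = -3/8
  x^3: 20 a_5 - 9 a_3 = 0  ->  20 a_5 = 9 a_3 = 0  ->  a_5 = 0
Truncated series: y(x) = -1 - (3/2) x^2 - (3/8) x^4 + O(x^6).

a_0 = -1; a_1 = 0; a_2 = -3/2; a_3 = 0; a_4 = -3/8; a_5 = 0


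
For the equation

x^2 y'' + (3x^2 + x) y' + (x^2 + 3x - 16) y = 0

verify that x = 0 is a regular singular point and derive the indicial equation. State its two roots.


Divide by x^2 to reach normal form y'' + P_1(x) y' + P_2(x) y = 0 with P_1(x) = 3 + 1/x and P_2(x) = 1 + 3/x - 16/x^2.
x = 0 is a singular point because the y'-coefficient 3 + 1/x has a pole at x = 0 and the y-coefficient 1 + 3/x - 16/x^2 has a pole at x = 0.
It is a regular singular point because x P_1(x) = p(x) = 3x + 1 and x^2 P_2(x) = q(x) = x^2 + 3x - 16 are polynomials, hence analytic at x = 0.
p(0) = 1,  q(0) = -16.
Indicial equation: r(r-1) + p(0) r + q(0) = 0, i.e. r^2 + (p(0) - 1) r + q(0) = 0, i.e. r^2 - 16 = 0.
Discriminant: (0)^2 - 4(-16) = 64, so r = (0 ± 8)/2.
Solving: r_1 = 4, r_2 = -4.

indicial: r^2 - 16 = 0; roots r_1 = 4, r_2 = -4


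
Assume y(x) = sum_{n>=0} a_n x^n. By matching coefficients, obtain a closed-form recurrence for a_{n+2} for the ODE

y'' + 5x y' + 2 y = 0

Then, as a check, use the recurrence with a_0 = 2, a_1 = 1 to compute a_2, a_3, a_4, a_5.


Substitute y = sum_n a_n x^n.
y''(x) has coefficient (n+2)(n+1) a_{n+2} at x^n;
5 x y'(x) has coefficient 5 n a_n at x^n (shift);
2 y(x) has coefficient 2 a_n at x^n.
Matching x^n: (n+2)(n+1) a_{n+2} + (5n + 2) a_n = 0.
Thus a_{n+2} = (-5n - 2) / ((n+1)(n+2)) * a_n.

Check with a_0 = 2, a_1 = 1 (apply the recurrence for n = 0, 1, 2, 3): a_0 = 2, a_1 = 1, a_2 = -2, a_3 = -7/6, a_4 = 2, a_5 = 119/120.

a_(n+2) = (-5n - 2) / ((n+1)(n+2)) * a_n; check: a_0 = 2, a_1 = 1, a_2 = -2, a_3 = -7/6, a_4 = 2, a_5 = 119/120


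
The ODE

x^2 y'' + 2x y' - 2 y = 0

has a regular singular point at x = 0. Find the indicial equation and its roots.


Divide by x^2 to reach normal form y'' + P_1(x) y' + P_2(x) y = 0 with P_1(x) = 2/x and P_2(x) = -2/x^2.
x = 0 is a singular point because the y'-coefficient 2/x has a pole at x = 0 and the y-coefficient -2/x^2 has a pole at x = 0.
It is a regular singular point because x P_1(x) = p(x) = 2 and x^2 P_2(x) = q(x) = -2 are polynomials, hence analytic at x = 0.
p(0) = 2,  q(0) = -2.
Indicial equation: r(r-1) + p(0) r + q(0) = 0, i.e. r^2 + (p(0) - 1) r + q(0) = 0, i.e. r^2 + 1 r - 2 = 0.
Discriminant: (1)^2 - 4(-2) = 9, so r = (-1 ± 3)/2.
Solving: r_1 = 1, r_2 = -2.

indicial: r^2 + 1 r - 2 = 0; roots r_1 = 1, r_2 = -2


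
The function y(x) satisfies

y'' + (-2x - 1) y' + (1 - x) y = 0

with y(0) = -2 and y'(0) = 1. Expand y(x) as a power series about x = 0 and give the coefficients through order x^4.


Ansatz: y(x) = sum_{n>=0} a_n x^n, so y'(x) = sum_{n>=1} n a_n x^(n-1) and y''(x) = sum_{n>=2} n(n-1) a_n x^(n-2).
Substitute into P(x) y'' + Q(x) y' + R(x) y = 0 with P(x) = 1, Q(x) = -2x - 1, R(x) = 1 - x, and match powers of x.
Initial conditions: a_0 = -2, a_1 = 1.
Setting the coefficient of each power of x to zero and solving order by order (substituting the coefficients already found):
  x^0: 2 a_2 - a_1 + a_0 = 0  ->  2 a_2 = a_1 - a_0 = 3  ->  a_2 = 3/2
  x^1: 6 a_3 - 2 a_2 - a_1 - a_0 = 0  ->  6 a_3 = 2 a_2 + a_1 + a_0 = 2  ->  a_3 = 1/3
  x^2: 12 a_4 - 3 a_3 - 3 a_2 - a_1 = 0  ->  12 a_4 = 3 a_3 + 3 a_2 + a_1 = 13/2  ->  a_4 = 13/24
Truncated series: y(x) = -2 + x + (3/2) x^2 + (1/3) x^3 + (13/24) x^4 + O(x^5).

a_0 = -2; a_1 = 1; a_2 = 3/2; a_3 = 1/3; a_4 = 13/24


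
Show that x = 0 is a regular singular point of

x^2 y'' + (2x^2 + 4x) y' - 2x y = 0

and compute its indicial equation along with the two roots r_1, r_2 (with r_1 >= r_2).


Divide by x^2 to reach normal form y'' + P_1(x) y' + P_2(x) y = 0 with P_1(x) = 2 + 4/x and P_2(x) = -2/x.
x = 0 is a singular point because the y'-coefficient 2 + 4/x has a pole at x = 0 and the y-coefficient -2/x has a pole at x = 0.
It is a regular singular point because x P_1(x) = p(x) = 2x + 4 and x^2 P_2(x) = q(x) = -2x are polynomials, hence analytic at x = 0.
p(0) = 4,  q(0) = 0.
Indicial equation: r(r-1) + p(0) r + q(0) = 0, i.e. r^2 + (p(0) - 1) r + q(0) = 0, i.e. r^2 + 3 r = 0.
Discriminant: (3)^2 - 4(0) = 9, so r = (-3 ± 3)/2.
Solving: r_1 = 0, r_2 = -3.

indicial: r^2 + 3 r = 0; roots r_1 = 0, r_2 = -3


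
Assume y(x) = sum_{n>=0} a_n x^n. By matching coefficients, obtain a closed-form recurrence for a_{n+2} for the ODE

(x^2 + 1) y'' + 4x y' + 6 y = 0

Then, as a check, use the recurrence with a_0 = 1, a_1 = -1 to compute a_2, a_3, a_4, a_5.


Substitute y = sum_n a_n x^n.
(1 + 1 x^2) y'' contributes (n+2)(n+1) a_{n+2} + n(n-1) a_n at x^n.
4 x y'(x) contributes 4 n a_n at x^n.
6 y(x) contributes 6 a_n at x^n.
Matching x^n: (n+2)(n+1) a_{n+2} + (n(n-1) + 4 n + 6) a_n = 0.
Thus a_{n+2} = (-n(n-1) - 4 n - 6) / ((n+1)(n+2)) * a_n.

Check with a_0 = 1, a_1 = -1 (apply the recurrence for n = 0, 1, 2, 3): a_0 = 1, a_1 = -1, a_2 = -3, a_3 = 5/3, a_4 = 4, a_5 = -2.

a_(n+2) = (-n(n-1) - 4 n - 6) / ((n+1)(n+2)) * a_n; check: a_0 = 1, a_1 = -1, a_2 = -3, a_3 = 5/3, a_4 = 4, a_5 = -2


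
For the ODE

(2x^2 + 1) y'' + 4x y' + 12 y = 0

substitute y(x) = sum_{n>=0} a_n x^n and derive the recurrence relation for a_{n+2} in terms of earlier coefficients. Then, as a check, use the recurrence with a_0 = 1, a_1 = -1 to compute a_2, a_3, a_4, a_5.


Substitute y = sum_n a_n x^n.
(1 + 2 x^2) y'' contributes (n+2)(n+1) a_{n+2} + 2 n(n-1) a_n at x^n.
4 x y'(x) contributes 4 n a_n at x^n.
12 y(x) contributes 12 a_n at x^n.
Matching x^n: (n+2)(n+1) a_{n+2} + (2 n(n-1) + 4 n + 12) a_n = 0.
Thus a_{n+2} = (-2 n(n-1) - 4 n - 12) / ((n+1)(n+2)) * a_n.

Check with a_0 = 1, a_1 = -1 (apply the recurrence for n = 0, 1, 2, 3): a_0 = 1, a_1 = -1, a_2 = -6, a_3 = 8/3, a_4 = 12, a_5 = -24/5.

a_(n+2) = (-2 n(n-1) - 4 n - 12) / ((n+1)(n+2)) * a_n; check: a_0 = 1, a_1 = -1, a_2 = -6, a_3 = 8/3, a_4 = 12, a_5 = -24/5


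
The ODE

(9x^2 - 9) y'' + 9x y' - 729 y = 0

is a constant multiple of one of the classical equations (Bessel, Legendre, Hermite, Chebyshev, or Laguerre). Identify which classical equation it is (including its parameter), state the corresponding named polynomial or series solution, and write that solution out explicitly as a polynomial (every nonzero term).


All three coefficients share the factor -9; dividing through by -9 gives  (1 - x^2) y'' - x y' + 81 y = 0.
This matches the Chebyshev equation (1 - x^2) y'' - x y' + n^2 y = 0 (note the -x y' term, not -2x y') with n^2 = 81, so n = 9; the polynomial solution is T_9(x).
With y = sum_k a_k x^k, matching x^k gives (k+2)(k+1) a_{k+2} = (k^2 - n^2) a_k = (k - 9)(k + 9) a_k. The right side vanishes at k = 9, so the series with the parity of 9 terminates at degree 9.
Standard normalization: leading coefficient of T_n is 2^(n-1), so a_9 = 2^8 = 256. Work downward with a_k = (k+1)(k+2) a_{k+2} / ((k - 9)(k + 9)):
  a_7 = (8)(9)(256) / ((7 - 9)(7 + 9)) = 18432/(-32) = -576
  a_5 = (6)(7)(-576) / ((5 - 9)(5 + 9)) = -24192/(-56) = 432
  a_3 = (4)(5)(432) / ((3 - 9)(3 + 9)) = 8640/(-72) = -120
  a_1 = (2)(3)(-120) / ((1 - 9)(1 + 9)) = -720/(-80) = 9
Hence T_9(x) = 256 x^9 - 576 x^7 + 432 x^5 - 120 x^3 + 9 x.

T_9(x); series = 256 x^9 - 576 x^7 + 432 x^5 - 120 x^3 + 9 x


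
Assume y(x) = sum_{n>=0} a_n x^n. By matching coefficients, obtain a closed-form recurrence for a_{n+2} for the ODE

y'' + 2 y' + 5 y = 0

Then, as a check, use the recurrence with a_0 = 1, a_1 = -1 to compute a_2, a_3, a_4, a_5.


Substitute y = sum_n a_n x^n.
y''(x) has coefficient (n+2)(n+1) a_{n+2} at x^n;
2 y'(x) has coefficient 2 (n+1) a_{n+1} at x^n;
5 y(x) has coefficient 5 a_n at x^n.
Matching x^n: (n+2)(n+1) a_{n+2} + 2 (n+1) a_{n+1} + 5 a_n = 0.
Thus a_{n+2} = [-2 (n+1) a_{n+1} - 5 a_n] / ((n+1)(n+2)).

Check with a_0 = 1, a_1 = -1 (apply the recurrence for n = 0, 1, 2, 3): a_0 = 1, a_1 = -1, a_2 = -3/2, a_3 = 11/6, a_4 = -7/24, a_5 = -41/120.

a_(n+2) = [-2 (n+1) a_(n+1) - 5 a_n] / ((n+1)(n+2)); check: a_0 = 1, a_1 = -1, a_2 = -3/2, a_3 = 11/6, a_4 = -7/24, a_5 = -41/120


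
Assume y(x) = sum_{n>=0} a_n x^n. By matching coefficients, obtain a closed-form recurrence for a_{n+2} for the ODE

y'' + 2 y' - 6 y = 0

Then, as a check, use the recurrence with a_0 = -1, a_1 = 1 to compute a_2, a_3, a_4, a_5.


Substitute y = sum_n a_n x^n.
y''(x) has coefficient (n+2)(n+1) a_{n+2} at x^n;
2 y'(x) has coefficient 2 (n+1) a_{n+1} at x^n;
-6 y(x) has coefficient -6 a_n at x^n.
Matching x^n: (n+2)(n+1) a_{n+2} + 2 (n+1) a_{n+1} - 6 a_n = 0.
Thus a_{n+2} = [-2 (n+1) a_{n+1} + 6 a_n] / ((n+1)(n+2)).

Check with a_0 = -1, a_1 = 1 (apply the recurrence for n = 0, 1, 2, 3): a_0 = -1, a_1 = 1, a_2 = -4, a_3 = 11/3, a_4 = -23/6, a_5 = 79/30.

a_(n+2) = [-2 (n+1) a_(n+1) + 6 a_n] / ((n+1)(n+2)); check: a_0 = -1, a_1 = 1, a_2 = -4, a_3 = 11/3, a_4 = -23/6, a_5 = 79/30


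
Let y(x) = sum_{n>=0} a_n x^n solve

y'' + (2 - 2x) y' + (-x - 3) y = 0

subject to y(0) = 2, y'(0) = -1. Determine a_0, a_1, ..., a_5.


Ansatz: y(x) = sum_{n>=0} a_n x^n, so y'(x) = sum_{n>=1} n a_n x^(n-1) and y''(x) = sum_{n>=2} n(n-1) a_n x^(n-2).
Substitute into P(x) y'' + Q(x) y' + R(x) y = 0 with P(x) = 1, Q(x) = 2 - 2x, R(x) = -x - 3, and match powers of x.
Initial conditions: a_0 = 2, a_1 = -1.
Setting the coefficient of each power of x to zero and solving order by order (substituting the coefficients already found):
  x^0: 2 a_2 + 2 a_1 - 3 a_0 = 0  ->  2 a_2 = -2 a_1 + 3 a_0 = 8  ->  a_2 = 4
  x^1: 6 a_3 + 4 a_2 - 5 a_1 - a_0 = 0  ->  6 a_3 = -4 a_2 + 5 a_1 + a_0 = -19  ->  a_3 = -19/6
  x^2: 12 a_4 + 6 a_3 - 7 a_2 - a_1 = 0  ->  12 a_4 = -6 a_3 + 7 a_2 + a_1 = 46  ->  a_4 = 23/6
  x^3: 20 a_5 + 8 a_4 - 9 a_3 - a_2 = 0  ->  20 a_5 = -8 a_4 + 9 a_3 + a_2 = -331/6  ->  a_5 = -331/120
Truncated series: y(x) = 2 - x + 4 x^2 - (19/6) x^3 + (23/6) x^4 - (331/120) x^5 + O(x^6).

a_0 = 2; a_1 = -1; a_2 = 4; a_3 = -19/6; a_4 = 23/6; a_5 = -331/120


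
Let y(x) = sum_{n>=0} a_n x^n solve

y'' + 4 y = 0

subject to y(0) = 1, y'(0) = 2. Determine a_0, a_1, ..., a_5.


Ansatz: y(x) = sum_{n>=0} a_n x^n, so y'(x) = sum_{n>=1} n a_n x^(n-1) and y''(x) = sum_{n>=2} n(n-1) a_n x^(n-2).
Substitute into P(x) y'' + Q(x) y' + R(x) y = 0 with P(x) = 1, Q(x) = 0, R(x) = 4, and match powers of x.
Initial conditions: a_0 = 1, a_1 = 2.
Setting the coefficient of each power of x to zero and solving order by order (substituting the coefficients already found):
  x^0: 2 a_2 + 4 a_0 = 0  ->  2 a_2 = -4 a_0 = -4  ->  a_2 = -2
  x^1: 6 a_3 + 4 a_1 = 0  ->  6 a_3 = -4 a_1 = -8  ->  a_3 = -4/3
  x^2: 12 a_4 + 4 a_2 = 0  ->  12 a_4 = -4 a_2 = 8  ->  a_4 = 2/3
  x^3: 20 a_5 + 4 a_3 = 0  ->  20 a_5 = -4 a_3 = 16/3  ->  a_5 = 4/15
Truncated series: y(x) = 1 + 2 x - 2 x^2 - (4/3) x^3 + (2/3) x^4 + (4/15) x^5 + O(x^6).

a_0 = 1; a_1 = 2; a_2 = -2; a_3 = -4/3; a_4 = 2/3; a_5 = 4/15


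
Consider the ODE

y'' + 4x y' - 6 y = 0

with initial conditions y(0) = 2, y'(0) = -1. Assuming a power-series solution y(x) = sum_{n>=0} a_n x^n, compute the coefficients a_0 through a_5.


Ansatz: y(x) = sum_{n>=0} a_n x^n, so y'(x) = sum_{n>=1} n a_n x^(n-1) and y''(x) = sum_{n>=2} n(n-1) a_n x^(n-2).
Substitute into P(x) y'' + Q(x) y' + R(x) y = 0 with P(x) = 1, Q(x) = 4x, R(x) = -6, and match powers of x.
Initial conditions: a_0 = 2, a_1 = -1.
Setting the coefficient of each power of x to zero and solving order by order (substituting the coefficients already found):
  x^0: 2 a_2 - 6 a_0 = 0  ->  2 a_2 = 6 a_0 = 12  ->  a_2 = 6
  x^1: 6 a_3 - 2 a_1 = 0  ->  6 a_3 = 2 a_1 = -2  ->  a_3 = -1/3
  x^2: 12 a_4 + 2 a_2 = 0  ->  12 a_4 = -2 a_2 = -12  ->  a_4 = -1
  x^3: 20 a_5 + 6 a_3 = 0  ->  20 a_5 = -6 a_3 = 2  ->  a_5 = 1/10
Truncated series: y(x) = 2 - x + 6 x^2 - (1/3) x^3 - x^4 + (1/10) x^5 + O(x^6).

a_0 = 2; a_1 = -1; a_2 = 6; a_3 = -1/3; a_4 = -1; a_5 = 1/10


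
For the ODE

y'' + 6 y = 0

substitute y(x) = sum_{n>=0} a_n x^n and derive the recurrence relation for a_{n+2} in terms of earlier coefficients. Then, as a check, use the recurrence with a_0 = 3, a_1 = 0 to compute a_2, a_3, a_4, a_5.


Substitute y = sum_n a_n x^n into y'' + (const) y = 0.
y''(x) = sum_{n>=0} (n+2)(n+1) a_{n+2} x^n.
The ODE becomes sum_n [(n+2)(n+1) a_{n+2} + 6 a_n] x^n = 0.
Setting each coefficient to zero gives the recurrence:
  (n+2)(n+1) a_{n+2} + 6 a_n = 0,
  a_{n+2} = -6 / ((n+1)(n+2)) a_n.

Check with a_0 = 3, a_1 = 0 (apply the recurrence for n = 0, 1, 2, 3): a_0 = 3, a_1 = 0, a_2 = -9, a_3 = 0, a_4 = 9/2, a_5 = 0.

a_{n+2} = -6/((n+1)(n+2)) * a_n; check: a_0 = 3, a_1 = 0, a_2 = -9, a_3 = 0, a_4 = 9/2, a_5 = 0


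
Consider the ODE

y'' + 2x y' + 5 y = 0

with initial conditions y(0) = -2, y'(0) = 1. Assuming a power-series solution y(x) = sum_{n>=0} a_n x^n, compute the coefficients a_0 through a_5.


Ansatz: y(x) = sum_{n>=0} a_n x^n, so y'(x) = sum_{n>=1} n a_n x^(n-1) and y''(x) = sum_{n>=2} n(n-1) a_n x^(n-2).
Substitute into P(x) y'' + Q(x) y' + R(x) y = 0 with P(x) = 1, Q(x) = 2x, R(x) = 5, and match powers of x.
Initial conditions: a_0 = -2, a_1 = 1.
Setting the coefficient of each power of x to zero and solving order by order (substituting the coefficients already found):
  x^0: 2 a_2 + 5 a_0 = 0  ->  2 a_2 = -5 a_0 = 10  ->  a_2 = 5
  x^1: 6 a_3 + 7 a_1 = 0  ->  6 a_3 = -7 a_1 = -7  ->  a_3 = -7/6
  x^2: 12 a_4 + 9 a_2 = 0  ->  12 a_4 = -9 a_2 = -45  ->  a_4 = -15/4
  x^3: 20 a_5 + 11 a_3 = 0  ->  20 a_5 = -11 a_3 = 77/6  ->  a_5 = 77/120
Truncated series: y(x) = -2 + x + 5 x^2 - (7/6) x^3 - (15/4) x^4 + (77/120) x^5 + O(x^6).

a_0 = -2; a_1 = 1; a_2 = 5; a_3 = -7/6; a_4 = -15/4; a_5 = 77/120


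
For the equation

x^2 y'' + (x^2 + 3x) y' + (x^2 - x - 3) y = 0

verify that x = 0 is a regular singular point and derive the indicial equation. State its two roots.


Divide by x^2 to reach normal form y'' + P_1(x) y' + P_2(x) y = 0 with P_1(x) = 1 + 3/x and P_2(x) = 1 - 1/x - 3/x^2.
x = 0 is a singular point because the y'-coefficient 1 + 3/x has a pole at x = 0 and the y-coefficient 1 - 1/x - 3/x^2 has a pole at x = 0.
It is a regular singular point because x P_1(x) = p(x) = x + 3 and x^2 P_2(x) = q(x) = x^2 - x - 3 are polynomials, hence analytic at x = 0.
p(0) = 3,  q(0) = -3.
Indicial equation: r(r-1) + p(0) r + q(0) = 0, i.e. r^2 + (p(0) - 1) r + q(0) = 0, i.e. r^2 + 2 r - 3 = 0.
Discriminant: (2)^2 - 4(-3) = 16, so r = (-2 ± 4)/2.
Solving: r_1 = 1, r_2 = -3.

indicial: r^2 + 2 r - 3 = 0; roots r_1 = 1, r_2 = -3


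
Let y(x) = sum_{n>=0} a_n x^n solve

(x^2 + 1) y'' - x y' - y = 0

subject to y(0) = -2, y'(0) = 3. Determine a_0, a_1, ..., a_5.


Ansatz: y(x) = sum_{n>=0} a_n x^n, so y'(x) = sum_{n>=1} n a_n x^(n-1) and y''(x) = sum_{n>=2} n(n-1) a_n x^(n-2).
Substitute into P(x) y'' + Q(x) y' + R(x) y = 0 with P(x) = x^2 + 1, Q(x) = -x, R(x) = -1, and match powers of x.
Initial conditions: a_0 = -2, a_1 = 3.
Setting the coefficient of each power of x to zero and solving order by order (substituting the coefficients already found):
  x^0: 2 a_2 - a_0 = 0  ->  2 a_2 = a_0 = -2  ->  a_2 = -1
  x^1: 6 a_3 - 2 a_1 = 0  ->  6 a_3 = 2 a_1 = 6  ->  a_3 = 1
  x^2: 12 a_4 - a_2 = 0  ->  12 a_4 = a_2 = -1  ->  a_4 = -1/12
  x^3: 20 a_5 + 2 a_3 = 0  ->  20 a_5 = -2 a_3 = -2  ->  a_5 = -1/10
Truncated series: y(x) = -2 + 3 x - x^2 + x^3 - (1/12) x^4 - (1/10) x^5 + O(x^6).

a_0 = -2; a_1 = 3; a_2 = -1; a_3 = 1; a_4 = -1/12; a_5 = -1/10


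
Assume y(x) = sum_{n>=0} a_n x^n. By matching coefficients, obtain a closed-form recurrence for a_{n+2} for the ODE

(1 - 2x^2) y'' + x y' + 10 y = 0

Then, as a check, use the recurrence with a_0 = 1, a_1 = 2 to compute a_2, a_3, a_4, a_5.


Substitute y = sum_n a_n x^n.
(1 - 2 x^2) y'' contributes (n+2)(n+1) a_{n+2} - 2 n(n-1) a_n at x^n.
x y'(x) contributes n a_n at x^n.
10 y(x) contributes 10 a_n at x^n.
Matching x^n: (n+2)(n+1) a_{n+2} + (-2 n(n-1) + n + 10) a_n = 0.
Thus a_{n+2} = (2 n(n-1) - n - 10) / ((n+1)(n+2)) * a_n.

Check with a_0 = 1, a_1 = 2 (apply the recurrence for n = 0, 1, 2, 3): a_0 = 1, a_1 = 2, a_2 = -5, a_3 = -11/3, a_4 = 10/3, a_5 = 11/60.

a_(n+2) = (2 n(n-1) - n - 10) / ((n+1)(n+2)) * a_n; check: a_0 = 1, a_1 = 2, a_2 = -5, a_3 = -11/3, a_4 = 10/3, a_5 = 11/60


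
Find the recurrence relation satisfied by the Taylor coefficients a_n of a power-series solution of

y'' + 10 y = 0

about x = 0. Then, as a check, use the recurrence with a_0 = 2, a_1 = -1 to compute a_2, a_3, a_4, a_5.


Substitute y = sum_n a_n x^n into y'' + (const) y = 0.
y''(x) = sum_{n>=0} (n+2)(n+1) a_{n+2} x^n.
The ODE becomes sum_n [(n+2)(n+1) a_{n+2} + 10 a_n] x^n = 0.
Setting each coefficient to zero gives the recurrence:
  (n+2)(n+1) a_{n+2} + 10 a_n = 0,
  a_{n+2} = -10 / ((n+1)(n+2)) a_n.

Check with a_0 = 2, a_1 = -1 (apply the recurrence for n = 0, 1, 2, 3): a_0 = 2, a_1 = -1, a_2 = -10, a_3 = 5/3, a_4 = 25/3, a_5 = -5/6.

a_{n+2} = -10/((n+1)(n+2)) * a_n; check: a_0 = 2, a_1 = -1, a_2 = -10, a_3 = 5/3, a_4 = 25/3, a_5 = -5/6


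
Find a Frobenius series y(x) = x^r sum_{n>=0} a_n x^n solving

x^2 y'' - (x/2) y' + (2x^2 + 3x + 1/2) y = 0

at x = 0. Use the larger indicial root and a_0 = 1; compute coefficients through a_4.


Write in Frobenius form y'' + (p(x)/x) y' + (q(x)/x^2) y = 0:
  p(x) = -1/2,  q(x) = 2x^2 + 3x + 1/2.
Indicial equation: r(r-1) + (-1/2) r + (1/2) = 0 -> roots r_1 = 1, r_2 = 1/2.
Take r = r_1 = 1. Let y(x) = x^r sum_{n>=0} a_n x^n with a_0 = 1.
Substitute y = x^r sum a_n x^n and match x^{r+n}. The recurrence is
  D(n) a_n + 3 a_{n-1} + 2 a_{n-2} = 0,  where D(n) = (r+n)(r+n-1) + (-1/2)(r+n) + (1/2).
  a_n = [-3 a_{n-1} - 2 a_{n-2}] / D(n).
Since the indicial polynomial factors as (r - r_1)(r - r_2), D(n) = (r_1 + n - r_1)(r_1 + n - r_2) = n(n + 1/2).
Evaluating step by step (a_0 = 1):
  n = 1: D(1) = 1(1 + 1/2) = 3/2; numerator = -3(1) = -3; a_1 = (-3)/(3/2) = -2
  n = 2: D(2) = 2(2 + 1/2) = 5; numerator = -3(-2) - 2(1) = 4; a_2 = (4)/(5) = 4/5
  n = 3: D(3) = 3(3 + 1/2) = 21/2; numerator = -3(4/5) - 2(-2) = 8/5; a_3 = (8/5)/(21/2) = 16/105
  n = 4: D(4) = 4(4 + 1/2) = 18; numerator = -3(16/105) - 2(4/5) = -72/35; a_4 = (-72/35)/(18) = -4/35

r = 1; a_0 = 1; a_1 = -2; a_2 = 4/5; a_3 = 16/105; a_4 = -4/35


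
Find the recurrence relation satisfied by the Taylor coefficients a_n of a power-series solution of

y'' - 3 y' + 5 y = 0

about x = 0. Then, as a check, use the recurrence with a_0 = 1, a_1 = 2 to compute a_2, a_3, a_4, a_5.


Substitute y = sum_n a_n x^n.
y''(x) has coefficient (n+2)(n+1) a_{n+2} at x^n;
-3 y'(x) has coefficient -3 (n+1) a_{n+1} at x^n;
5 y(x) has coefficient 5 a_n at x^n.
Matching x^n: (n+2)(n+1) a_{n+2} - 3 (n+1) a_{n+1} + 5 a_n = 0.
Thus a_{n+2} = [3 (n+1) a_{n+1} - 5 a_n] / ((n+1)(n+2)).

Check with a_0 = 1, a_1 = 2 (apply the recurrence for n = 0, 1, 2, 3): a_0 = 1, a_1 = 2, a_2 = 1/2, a_3 = -7/6, a_4 = -13/12, a_5 = -43/120.

a_(n+2) = [3 (n+1) a_(n+1) - 5 a_n] / ((n+1)(n+2)); check: a_0 = 1, a_1 = 2, a_2 = 1/2, a_3 = -7/6, a_4 = -13/12, a_5 = -43/120


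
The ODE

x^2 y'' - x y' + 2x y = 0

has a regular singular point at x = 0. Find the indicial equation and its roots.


Divide by x^2 to reach normal form y'' + P_1(x) y' + P_2(x) y = 0 with P_1(x) = -1/x and P_2(x) = 2/x.
x = 0 is a singular point because the y'-coefficient -1/x has a pole at x = 0 and the y-coefficient 2/x has a pole at x = 0.
It is a regular singular point because x P_1(x) = p(x) = -1 and x^2 P_2(x) = q(x) = 2x are polynomials, hence analytic at x = 0.
p(0) = -1,  q(0) = 0.
Indicial equation: r(r-1) + p(0) r + q(0) = 0, i.e. r^2 + (p(0) - 1) r + q(0) = 0, i.e. r^2 - 2 r = 0.
Discriminant: (-2)^2 - 4(0) = 4, so r = (2 ± 2)/2.
Solving: r_1 = 2, r_2 = 0.

indicial: r^2 - 2 r = 0; roots r_1 = 2, r_2 = 0


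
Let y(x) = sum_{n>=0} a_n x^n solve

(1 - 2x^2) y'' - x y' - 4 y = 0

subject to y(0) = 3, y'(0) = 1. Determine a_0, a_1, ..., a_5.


Ansatz: y(x) = sum_{n>=0} a_n x^n, so y'(x) = sum_{n>=1} n a_n x^(n-1) and y''(x) = sum_{n>=2} n(n-1) a_n x^(n-2).
Substitute into P(x) y'' + Q(x) y' + R(x) y = 0 with P(x) = 1 - 2x^2, Q(x) = -x, R(x) = -4, and match powers of x.
Initial conditions: a_0 = 3, a_1 = 1.
Setting the coefficient of each power of x to zero and solving order by order (substituting the coefficients already found):
  x^0: 2 a_2 - 4 a_0 = 0  ->  2 a_2 = 4 a_0 = 12  ->  a_2 = 6
  x^1: 6 a_3 - 5 a_1 = 0  ->  6 a_3 = 5 a_1 = 5  ->  a_3 = 5/6
  x^2: 12 a_4 - 10 a_2 = 0  ->  12 a_4 = 10 a_2 = 60  ->  a_4 = 5
  x^3: 20 a_5 - 19 a_3 = 0  ->  20 a_5 = 19 a_3 = 95/6  ->  a_5 = 19/24
Truncated series: y(x) = 3 + x + 6 x^2 + (5/6) x^3 + 5 x^4 + (19/24) x^5 + O(x^6).

a_0 = 3; a_1 = 1; a_2 = 6; a_3 = 5/6; a_4 = 5; a_5 = 19/24


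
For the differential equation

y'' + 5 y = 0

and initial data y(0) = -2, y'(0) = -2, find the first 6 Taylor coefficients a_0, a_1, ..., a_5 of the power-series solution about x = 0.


Ansatz: y(x) = sum_{n>=0} a_n x^n, so y'(x) = sum_{n>=1} n a_n x^(n-1) and y''(x) = sum_{n>=2} n(n-1) a_n x^(n-2).
Substitute into P(x) y'' + Q(x) y' + R(x) y = 0 with P(x) = 1, Q(x) = 0, R(x) = 5, and match powers of x.
Initial conditions: a_0 = -2, a_1 = -2.
Setting the coefficient of each power of x to zero and solving order by order (substituting the coefficients already found):
  x^0: 2 a_2 + 5 a_0 = 0  ->  2 a_2 = -5 a_0 = 10  ->  a_2 = 5
  x^1: 6 a_3 + 5 a_1 = 0  ->  6 a_3 = -5 a_1 = 10  ->  a_3 = 5/3
  x^2: 12 a_4 + 5 a_2 = 0  ->  12 a_4 = -5 a_2 = -25  ->  a_4 = -25/12
  x^3: 20 a_5 + 5 a_3 = 0  ->  20 a_5 = -5 a_3 = -25/3  ->  a_5 = -5/12
Truncated series: y(x) = -2 - 2 x + 5 x^2 + (5/3) x^3 - (25/12) x^4 - (5/12) x^5 + O(x^6).

a_0 = -2; a_1 = -2; a_2 = 5; a_3 = 5/3; a_4 = -25/12; a_5 = -5/12


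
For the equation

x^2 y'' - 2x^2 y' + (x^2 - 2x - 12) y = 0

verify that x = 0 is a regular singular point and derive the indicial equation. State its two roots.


Divide by x^2 to reach normal form y'' + P_1(x) y' + P_2(x) y = 0 with P_1(x) = -2 and P_2(x) = 1 - 2/x - 12/x^2.
x = 0 is a singular point because the y-coefficient 1 - 2/x - 12/x^2 has a pole at x = 0.
It is a regular singular point because x P_1(x) = p(x) = -2x and x^2 P_2(x) = q(x) = x^2 - 2x - 12 are polynomials, hence analytic at x = 0.
p(0) = 0,  q(0) = -12.
Indicial equation: r(r-1) + p(0) r + q(0) = 0, i.e. r^2 + (p(0) - 1) r + q(0) = 0, i.e. r^2 - 1 r - 12 = 0.
Discriminant: (-1)^2 - 4(-12) = 49, so r = (1 ± 7)/2.
Solving: r_1 = 4, r_2 = -3.

indicial: r^2 - 1 r - 12 = 0; roots r_1 = 4, r_2 = -3


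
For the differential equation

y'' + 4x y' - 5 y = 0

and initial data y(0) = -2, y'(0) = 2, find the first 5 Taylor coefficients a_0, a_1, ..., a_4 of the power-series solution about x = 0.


Ansatz: y(x) = sum_{n>=0} a_n x^n, so y'(x) = sum_{n>=1} n a_n x^(n-1) and y''(x) = sum_{n>=2} n(n-1) a_n x^(n-2).
Substitute into P(x) y'' + Q(x) y' + R(x) y = 0 with P(x) = 1, Q(x) = 4x, R(x) = -5, and match powers of x.
Initial conditions: a_0 = -2, a_1 = 2.
Setting the coefficient of each power of x to zero and solving order by order (substituting the coefficients already found):
  x^0: 2 a_2 - 5 a_0 = 0  ->  2 a_2 = 5 a_0 = -10  ->  a_2 = -5
  x^1: 6 a_3 - a_1 = 0  ->  6 a_3 = a_1 = 2  ->  a_3 = 1/3
  x^2: 12 a_4 + 3 a_2 = 0  ->  12 a_4 = -3 a_2 = 15  ->  a_4 = 5/4
Truncated series: y(x) = -2 + 2 x - 5 x^2 + (1/3) x^3 + (5/4) x^4 + O(x^5).

a_0 = -2; a_1 = 2; a_2 = -5; a_3 = 1/3; a_4 = 5/4


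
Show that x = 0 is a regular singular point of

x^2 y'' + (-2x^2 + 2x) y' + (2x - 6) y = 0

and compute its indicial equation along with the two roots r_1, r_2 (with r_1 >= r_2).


Divide by x^2 to reach normal form y'' + P_1(x) y' + P_2(x) y = 0 with P_1(x) = -2 + 2/x and P_2(x) = 2/x - 6/x^2.
x = 0 is a singular point because the y'-coefficient -2 + 2/x has a pole at x = 0 and the y-coefficient 2/x - 6/x^2 has a pole at x = 0.
It is a regular singular point because x P_1(x) = p(x) = 2 - 2x and x^2 P_2(x) = q(x) = 2x - 6 are polynomials, hence analytic at x = 0.
p(0) = 2,  q(0) = -6.
Indicial equation: r(r-1) + p(0) r + q(0) = 0, i.e. r^2 + (p(0) - 1) r + q(0) = 0, i.e. r^2 + 1 r - 6 = 0.
Discriminant: (1)^2 - 4(-6) = 25, so r = (-1 ± 5)/2.
Solving: r_1 = 2, r_2 = -3.

indicial: r^2 + 1 r - 6 = 0; roots r_1 = 2, r_2 = -3


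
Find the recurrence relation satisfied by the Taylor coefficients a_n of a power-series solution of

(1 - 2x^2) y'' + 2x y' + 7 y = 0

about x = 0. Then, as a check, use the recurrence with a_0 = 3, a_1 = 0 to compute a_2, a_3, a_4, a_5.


Substitute y = sum_n a_n x^n.
(1 - 2 x^2) y'' contributes (n+2)(n+1) a_{n+2} - 2 n(n-1) a_n at x^n.
2 x y'(x) contributes 2 n a_n at x^n.
7 y(x) contributes 7 a_n at x^n.
Matching x^n: (n+2)(n+1) a_{n+2} + (-2 n(n-1) + 2 n + 7) a_n = 0.
Thus a_{n+2} = (2 n(n-1) - 2 n - 7) / ((n+1)(n+2)) * a_n.

Check with a_0 = 3, a_1 = 0 (apply the recurrence for n = 0, 1, 2, 3): a_0 = 3, a_1 = 0, a_2 = -21/2, a_3 = 0, a_4 = 49/8, a_5 = 0.

a_(n+2) = (2 n(n-1) - 2 n - 7) / ((n+1)(n+2)) * a_n; check: a_0 = 3, a_1 = 0, a_2 = -21/2, a_3 = 0, a_4 = 49/8, a_5 = 0


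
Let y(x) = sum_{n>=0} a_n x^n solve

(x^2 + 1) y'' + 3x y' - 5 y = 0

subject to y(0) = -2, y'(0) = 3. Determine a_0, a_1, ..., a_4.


Ansatz: y(x) = sum_{n>=0} a_n x^n, so y'(x) = sum_{n>=1} n a_n x^(n-1) and y''(x) = sum_{n>=2} n(n-1) a_n x^(n-2).
Substitute into P(x) y'' + Q(x) y' + R(x) y = 0 with P(x) = x^2 + 1, Q(x) = 3x, R(x) = -5, and match powers of x.
Initial conditions: a_0 = -2, a_1 = 3.
Setting the coefficient of each power of x to zero and solving order by order (substituting the coefficients already found):
  x^0: 2 a_2 - 5 a_0 = 0  ->  2 a_2 = 5 a_0 = -10  ->  a_2 = -5
  x^1: 6 a_3 - 2 a_1 = 0  ->  6 a_3 = 2 a_1 = 6  ->  a_3 = 1
  x^2: 12 a_4 + 3 a_2 = 0  ->  12 a_4 = -3 a_2 = 15  ->  a_4 = 5/4
Truncated series: y(x) = -2 + 3 x - 5 x^2 + x^3 + (5/4) x^4 + O(x^5).

a_0 = -2; a_1 = 3; a_2 = -5; a_3 = 1; a_4 = 5/4


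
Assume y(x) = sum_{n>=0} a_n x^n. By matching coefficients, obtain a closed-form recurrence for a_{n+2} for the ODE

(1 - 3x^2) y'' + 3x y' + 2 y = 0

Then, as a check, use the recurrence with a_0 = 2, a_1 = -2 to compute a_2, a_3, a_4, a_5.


Substitute y = sum_n a_n x^n.
(1 - 3 x^2) y'' contributes (n+2)(n+1) a_{n+2} - 3 n(n-1) a_n at x^n.
3 x y'(x) contributes 3 n a_n at x^n.
2 y(x) contributes 2 a_n at x^n.
Matching x^n: (n+2)(n+1) a_{n+2} + (-3 n(n-1) + 3 n + 2) a_n = 0.
Thus a_{n+2} = (3 n(n-1) - 3 n - 2) / ((n+1)(n+2)) * a_n.

Check with a_0 = 2, a_1 = -2 (apply the recurrence for n = 0, 1, 2, 3): a_0 = 2, a_1 = -2, a_2 = -2, a_3 = 5/3, a_4 = 1/3, a_5 = 7/12.

a_(n+2) = (3 n(n-1) - 3 n - 2) / ((n+1)(n+2)) * a_n; check: a_0 = 2, a_1 = -2, a_2 = -2, a_3 = 5/3, a_4 = 1/3, a_5 = 7/12


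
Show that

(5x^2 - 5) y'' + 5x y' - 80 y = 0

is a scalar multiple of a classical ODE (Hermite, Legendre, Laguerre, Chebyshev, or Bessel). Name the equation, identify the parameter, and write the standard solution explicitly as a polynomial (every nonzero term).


All three coefficients share the factor -5; dividing through by -5 gives  (1 - x^2) y'' - x y' + 16 y = 0.
This matches the Chebyshev equation (1 - x^2) y'' - x y' + n^2 y = 0 (note the -x y' term, not -2x y') with n^2 = 16, so n = 4; the polynomial solution is T_4(x).
With y = sum_k a_k x^k, matching x^k gives (k+2)(k+1) a_{k+2} = (k^2 - n^2) a_k = (k - 4)(k + 4) a_k. The right side vanishes at k = 4, so the series with the parity of 4 terminates at degree 4.
Standard normalization: leading coefficient of T_n is 2^(n-1), so a_4 = 2^3 = 8. Work downward with a_k = (k+1)(k+2) a_{k+2} / ((k - 4)(k + 4)):
  a_2 = (3)(4)(8) / ((2 - 4)(2 + 4)) = 96/(-12) = -8
  a_0 = (1)(2)(-8) / ((0 - 4)(0 + 4)) = -16/(-16) = 1
Hence T_4(x) = 8 x^4 - 8 x^2 + 1.

T_4(x); series = 8 x^4 - 8 x^2 + 1


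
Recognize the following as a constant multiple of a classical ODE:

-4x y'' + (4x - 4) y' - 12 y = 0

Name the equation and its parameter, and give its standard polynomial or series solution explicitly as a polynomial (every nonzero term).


All three coefficients share the factor -4; dividing through by -4 gives  x y'' + (1 - x) y' + 3 y = 0.
This matches the Laguerre equation x y'' + (1 - x) y' + n y = 0 with n = 3; the polynomial solution is L_3(x).
With y = sum_k a_k x^k, matching x^k gives (k+1)k a_{k+1} + (k+1) a_{k+1} - k a_k + n a_k = 0, i.e. (k+1)^2 a_{k+1} = (k - n) a_k = (k - 3) a_k. The right side vanishes at k = 3, so the series terminates at degree 3.
Standard normalization L_n(0) = 1 gives a_0 = 1. Work upward with a_{k+1} = (k - 3) a_k / (k+1)^2:
  a_1 = (0 - 3)(1) / 1^2 = -3/1 = -3
  a_2 = (1 - 3)(-3) / 2^2 = 6/4 = 3/2
  a_3 = (2 - 3)(3/2) / 3^2 = (-3/2)/9 = -1/6
Hence L_3(x) = -x^3/6 + 3 x^2/2 - 3 x + 1.

L_3(x); series = -x^3/6 + 3 x^2/2 - 3 x + 1
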